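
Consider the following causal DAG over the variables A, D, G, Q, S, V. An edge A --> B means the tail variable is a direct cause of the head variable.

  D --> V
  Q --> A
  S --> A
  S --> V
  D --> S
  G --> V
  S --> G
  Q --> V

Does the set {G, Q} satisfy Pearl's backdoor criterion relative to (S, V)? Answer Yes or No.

No

Backdoor paths from S to V (paths whose first edge points into S):
  P1: S <- D -> V
Condition 1 (no descendant of S in the set): FAILS — G is a descendant of S.
Condition 2 (every backdoor path blocked by {G, Q}):
  P1: open — no interior node is in the conditioning set.
{G, Q} does not satisfy the backdoor criterion.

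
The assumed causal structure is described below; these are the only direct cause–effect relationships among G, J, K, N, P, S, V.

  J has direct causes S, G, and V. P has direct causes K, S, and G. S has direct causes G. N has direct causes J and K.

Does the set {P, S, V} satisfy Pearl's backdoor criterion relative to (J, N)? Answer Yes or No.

No

Backdoor paths from J to N (paths whose first edge points into J):
  P1: J <- G -> S -> P <- K -> N
  P2: J <- G -> P <- K -> N
  P3: J <- S <- G -> P <- K -> N
  P4: J <- S -> P <- K -> N
Condition 1 (no descendant of J in the set): holds — descendants of J are {N}; none are in {P, S, V}.
Condition 2 (every backdoor path blocked by {P, S, V}):
  P1: blocked at chain node S ∈ conditioning set.
  P2: open — collider(s) P are conditioned on (or have a conditioned descendant) and no non-collider on the path is in the set.
  P3: blocked at chain node S ∈ conditioning set.
  P4: blocked at fork node S ∈ conditioning set.
{P, S, V} does not satisfy the backdoor criterion.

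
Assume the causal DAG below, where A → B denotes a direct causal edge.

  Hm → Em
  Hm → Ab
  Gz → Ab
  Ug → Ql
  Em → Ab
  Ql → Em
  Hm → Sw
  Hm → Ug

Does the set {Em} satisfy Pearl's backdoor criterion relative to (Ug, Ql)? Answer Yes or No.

Backdoor paths from Ug to Ql (paths whose first edge points into Ug):
  P1: Ug <- Hm -> Em <- Ql
  P2: Ug <- Hm -> Ab <- Em <- Ql
Condition 1 (no descendant of Ug in the set): FAILS — Em is a descendant of Ug.
Condition 2 (every backdoor path blocked by {Em}):
  P1: open — collider(s) Em are conditioned on (or have a conditioned descendant) and no non-collider on the path is in the set.
  P2: blocked at collider Ab (neither it nor any descendant is in the conditioning set).
{Em} does not satisfy the backdoor criterion.

No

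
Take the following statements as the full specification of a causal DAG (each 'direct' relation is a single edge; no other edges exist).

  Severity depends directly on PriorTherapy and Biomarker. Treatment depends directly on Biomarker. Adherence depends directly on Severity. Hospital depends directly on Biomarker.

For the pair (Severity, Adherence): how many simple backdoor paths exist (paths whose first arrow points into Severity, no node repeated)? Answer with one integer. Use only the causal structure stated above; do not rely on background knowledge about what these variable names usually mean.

A backdoor path from Severity to Adherence is any simple undirected path whose first edge points into Severity (i.e. leaves Severity via a parent).
Parents of Severity: {Biomarker, PriorTherapy}.
No simple path from any parent of Severity reaches Adherence without revisiting Severity, so there are no backdoor paths.

0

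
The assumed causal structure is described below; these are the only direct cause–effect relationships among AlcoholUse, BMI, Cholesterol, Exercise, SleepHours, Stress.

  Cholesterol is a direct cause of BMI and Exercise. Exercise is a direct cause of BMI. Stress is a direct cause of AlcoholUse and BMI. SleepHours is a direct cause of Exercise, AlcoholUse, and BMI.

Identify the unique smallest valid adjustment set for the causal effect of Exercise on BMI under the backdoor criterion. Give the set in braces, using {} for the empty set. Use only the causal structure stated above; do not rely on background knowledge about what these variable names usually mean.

Variables eligible for adjustment (non-descendants of Exercise, excluding Exercise and BMI): {AlcoholUse, Cholesterol, SleepHours, Stress}.
Backdoor paths from Exercise to BMI:
  P1: Exercise <- Cholesterol -> BMI
  P2: Exercise <- SleepHours -> BMI
  P3: Exercise <- SleepHours -> AlcoholUse <- Stress -> BMI
The empty set is not sufficient: P1 (Exercise <- Cholesterol -> BMI) has no collider blocking it and no conditioned non-collider, so it is open.
Try {Cholesterol, SleepHours}:
  P1: blocked at fork node Cholesterol ∈ conditioning set.
  P2: blocked at fork node SleepHours ∈ conditioning set.
  P3: blocked at fork node SleepHours ∈ conditioning set.
{Cholesterol, SleepHours} contains no descendant of Exercise and blocks every backdoor path.
Every element of {Cholesterol, SleepHours} is needed (dropping Cholesterol leaves P1 open; dropping SleepHours leaves P2 open), so no proper subset is valid.
Among all size-2 subsets of the eligible variables, only {Cholesterol, SleepHours} blocks every backdoor path, so it is the unique smallest valid adjustment set.

{Cholesterol, SleepHours}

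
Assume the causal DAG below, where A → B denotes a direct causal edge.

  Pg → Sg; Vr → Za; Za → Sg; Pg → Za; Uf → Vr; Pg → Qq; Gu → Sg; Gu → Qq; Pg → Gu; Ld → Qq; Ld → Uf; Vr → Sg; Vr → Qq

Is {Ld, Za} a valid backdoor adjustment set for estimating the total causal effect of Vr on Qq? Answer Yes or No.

Backdoor paths from Vr to Qq (paths whose first edge points into Vr):
  P1: Vr <- Uf <- Ld -> Qq
Condition 1 (no descendant of Vr in the set): FAILS — Za is a descendant of Vr.
Condition 2 (every backdoor path blocked by {Ld, Za}):
  P1: blocked at fork node Ld ∈ conditioning set.
{Ld, Za} does not satisfy the backdoor criterion.

No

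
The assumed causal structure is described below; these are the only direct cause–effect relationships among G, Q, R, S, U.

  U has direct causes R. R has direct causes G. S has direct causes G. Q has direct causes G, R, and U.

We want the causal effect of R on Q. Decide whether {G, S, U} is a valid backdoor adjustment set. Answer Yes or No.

Backdoor paths from R to Q (paths whose first edge points into R):
  P1: R <- G -> Q
Condition 1 (no descendant of R in the set): FAILS — U is a descendant of R.
Condition 2 (every backdoor path blocked by {G, S, U}):
  P1: blocked at fork node G ∈ conditioning set.
{G, S, U} does not satisfy the backdoor criterion.

No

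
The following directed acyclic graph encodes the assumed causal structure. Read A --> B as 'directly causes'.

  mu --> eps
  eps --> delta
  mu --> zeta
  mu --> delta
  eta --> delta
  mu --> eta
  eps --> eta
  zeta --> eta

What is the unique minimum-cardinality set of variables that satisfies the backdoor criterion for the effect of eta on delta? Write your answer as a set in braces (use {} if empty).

Variables eligible for adjustment (non-descendants of eta, excluding eta and delta): {eps, mu, zeta}.
Backdoor paths from eta to delta:
  P1: eta <- mu -> eps -> delta
  P2: eta <- mu -> delta
  P3: eta <- eps <- mu -> delta
  P4: eta <- eps -> delta
  P5: eta <- zeta <- mu -> eps -> delta
  P6: eta <- zeta <- mu -> delta
The empty set is not sufficient: P1 (eta <- mu -> eps -> delta) has no collider blocking it and no conditioned non-collider, so it is open.
Try {eps, mu}:
  P1: blocked at fork node mu ∈ conditioning set.
  P2: blocked at fork node mu ∈ conditioning set.
  P3: blocked at chain node eps ∈ conditioning set.
  P4: blocked at fork node eps ∈ conditioning set.
  P5: blocked at fork node mu ∈ conditioning set.
  P6: blocked at fork node mu ∈ conditioning set.
{eps, mu} contains no descendant of eta and blocks every backdoor path.
Every element of {eps, mu} is needed (dropping eps leaves P4 open; dropping mu leaves P2 open), so no proper subset is valid.
Among all size-2 subsets of the eligible variables, only {eps, mu} blocks every backdoor path, so it is the unique smallest valid adjustment set.

{eps, mu}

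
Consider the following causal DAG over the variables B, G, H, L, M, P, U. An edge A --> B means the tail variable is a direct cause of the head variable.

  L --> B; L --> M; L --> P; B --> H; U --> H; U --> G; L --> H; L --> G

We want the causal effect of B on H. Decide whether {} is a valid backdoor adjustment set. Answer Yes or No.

Backdoor paths from B to H (paths whose first edge points into B):
  P1: B <- L -> H
  P2: B <- L -> G <- U -> H
Condition 1 (no descendant of B in the set): holds — descendants of B are {H}; none are in {}.
Condition 2 (every backdoor path blocked by {}):
  P1: open — no interior node is in the conditioning set.
  P2: blocked at collider G (neither it nor any descendant is in the conditioning set).
{} does not satisfy the backdoor criterion.

No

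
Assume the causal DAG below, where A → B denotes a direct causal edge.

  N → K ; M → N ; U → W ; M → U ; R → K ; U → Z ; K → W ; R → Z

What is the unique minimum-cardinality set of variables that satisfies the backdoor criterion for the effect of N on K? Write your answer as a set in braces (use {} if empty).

{}

Variables eligible for adjustment (non-descendants of N, excluding N and K): {M, R, U, Z}.
Backdoor paths from N to K:
  P1: N <- M -> U -> Z <- R -> K
  P2: N <- M -> U -> W <- K
Each backdoor path contains an unconditioned collider, so every path is already blocked with the empty conditioning set:
  P1: blocked at collider Z (neither it nor any descendant is in the conditioning set).
  P2: blocked at collider W (neither it nor any descendant is in the conditioning set).
The empty set is therefore the unique smallest valid set.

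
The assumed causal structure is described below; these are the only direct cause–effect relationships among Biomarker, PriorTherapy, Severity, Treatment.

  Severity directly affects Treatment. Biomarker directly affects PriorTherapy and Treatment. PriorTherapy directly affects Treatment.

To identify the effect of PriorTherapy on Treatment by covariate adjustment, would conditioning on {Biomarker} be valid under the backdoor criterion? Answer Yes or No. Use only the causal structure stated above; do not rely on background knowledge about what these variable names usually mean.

Yes

Backdoor paths from PriorTherapy to Treatment (paths whose first edge points into PriorTherapy):
  P1: PriorTherapy <- Biomarker -> Treatment
Condition 1 (no descendant of PriorTherapy in the set): holds — descendants of PriorTherapy are {Treatment}; none are in {Biomarker}.
Condition 2 (every backdoor path blocked by {Biomarker}):
  P1: blocked at fork node Biomarker ∈ conditioning set.
{Biomarker} satisfies the backdoor criterion.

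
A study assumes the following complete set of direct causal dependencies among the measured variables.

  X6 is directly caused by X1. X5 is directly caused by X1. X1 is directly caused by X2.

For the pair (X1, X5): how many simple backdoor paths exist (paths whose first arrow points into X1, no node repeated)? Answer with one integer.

A backdoor path from X1 to X5 is any simple undirected path whose first edge points into X1 (i.e. leaves X1 via a parent).
Parents of X1: {X2}.
No simple path from any parent of X1 reaches X5 without revisiting X1, so there are no backdoor paths.

0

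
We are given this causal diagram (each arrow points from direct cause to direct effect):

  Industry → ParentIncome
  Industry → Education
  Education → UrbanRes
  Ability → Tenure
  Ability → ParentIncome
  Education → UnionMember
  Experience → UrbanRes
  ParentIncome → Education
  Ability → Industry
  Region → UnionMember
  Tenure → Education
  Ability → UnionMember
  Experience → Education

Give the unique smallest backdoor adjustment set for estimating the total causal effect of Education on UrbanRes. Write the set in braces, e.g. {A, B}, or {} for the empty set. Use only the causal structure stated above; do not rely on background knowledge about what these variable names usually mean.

{Experience}

Variables eligible for adjustment (non-descendants of Education, excluding Education and UrbanRes): {Ability, Experience, Industry, ParentIncome, Region, Tenure}.
Backdoor paths from Education to UrbanRes:
  P1: Education <- Experience -> UrbanRes
The empty set is not sufficient: P1 (Education <- Experience -> UrbanRes) has no collider blocking it and no conditioned non-collider, so it is open.
Try {Experience}:
  P1: blocked at fork node Experience ∈ conditioning set.
{Experience} contains no descendant of Education and blocks every backdoor path.
No other singleton works — e.g. {Ability} leaves P1 open — so {Experience} is the unique smallest valid adjustment set.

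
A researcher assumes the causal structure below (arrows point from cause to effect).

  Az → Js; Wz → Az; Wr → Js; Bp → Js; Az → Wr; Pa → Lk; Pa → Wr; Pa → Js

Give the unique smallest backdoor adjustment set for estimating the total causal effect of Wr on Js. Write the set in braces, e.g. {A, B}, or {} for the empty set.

Variables eligible for adjustment (non-descendants of Wr, excluding Wr and Js): {Az, Bp, Lk, Pa, Wz}.
Backdoor paths from Wr to Js:
  P1: Wr <- Pa -> Js
  P2: Wr <- Az -> Js
The empty set is not sufficient: P1 (Wr <- Pa -> Js) has no collider blocking it and no conditioned non-collider, so it is open.
Try {Az, Pa}:
  P1: blocked at fork node Pa ∈ conditioning set.
  P2: blocked at fork node Az ∈ conditioning set.
{Az, Pa} contains no descendant of Wr and blocks every backdoor path.
Every element of {Az, Pa} is needed (dropping Az leaves P2 open; dropping Pa leaves P1 open), so no proper subset is valid.
Among all size-2 subsets of the eligible variables, only {Az, Pa} blocks every backdoor path, so it is the unique smallest valid adjustment set.

{Az, Pa}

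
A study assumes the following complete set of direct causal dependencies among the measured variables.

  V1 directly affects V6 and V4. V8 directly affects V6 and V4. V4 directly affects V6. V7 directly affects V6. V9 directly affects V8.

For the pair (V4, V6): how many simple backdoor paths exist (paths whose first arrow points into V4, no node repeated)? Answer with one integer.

A backdoor path from V4 to V6 is any simple undirected path whose first edge points into V4 (i.e. leaves V4 via a parent).
Parents of V4: {V1, V8}.
Enumerating:
  P1: V4 <- V1 -> V6
  P2: V4 <- V8 -> V6
That exhausts the simple backdoor paths. Count: 2.

2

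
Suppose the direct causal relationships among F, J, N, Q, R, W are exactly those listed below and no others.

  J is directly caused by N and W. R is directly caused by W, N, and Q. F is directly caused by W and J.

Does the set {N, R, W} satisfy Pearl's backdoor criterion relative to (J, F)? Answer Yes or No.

Yes

Backdoor paths from J to F (paths whose first edge points into J):
  P1: J <- W -> F
  P2: J <- N -> R <- W -> F
Condition 1 (no descendant of J in the set): holds — descendants of J are {F}; none are in {N, R, W}.
Condition 2 (every backdoor path blocked by {N, R, W}):
  P1: blocked at fork node W ∈ conditioning set.
  P2: blocked at fork node N ∈ conditioning set.
{N, R, W} satisfies the backdoor criterion.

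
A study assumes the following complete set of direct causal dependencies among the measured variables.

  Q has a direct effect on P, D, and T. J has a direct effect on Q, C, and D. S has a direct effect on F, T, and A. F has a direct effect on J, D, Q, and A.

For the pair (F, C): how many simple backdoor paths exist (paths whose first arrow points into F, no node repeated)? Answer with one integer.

A backdoor path from F to C is any simple undirected path whose first edge points into F (i.e. leaves F via a parent).
Parents of F: {S}.
Enumerating:
  P1: F <- S -> T <- Q <- J -> C
  P2: F <- S -> T <- Q -> D <- J -> C
That exhausts the simple backdoor paths. Count: 2.

2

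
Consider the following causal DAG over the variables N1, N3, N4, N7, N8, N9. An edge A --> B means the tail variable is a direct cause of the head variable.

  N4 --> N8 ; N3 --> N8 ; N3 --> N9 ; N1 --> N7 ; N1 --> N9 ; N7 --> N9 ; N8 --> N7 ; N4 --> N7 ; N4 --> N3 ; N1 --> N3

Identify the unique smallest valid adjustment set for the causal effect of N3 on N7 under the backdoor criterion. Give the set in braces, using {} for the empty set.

{N1, N4}

Variables eligible for adjustment (non-descendants of N3, excluding N3 and N7): {N1, N4}.
Backdoor paths from N3 to N7:
  P1: N3 <- N1 -> N7
  P2: N3 <- N1 -> N9 <- N7
  P3: N3 <- N4 -> N8 -> N7
  P4: N3 <- N4 -> N7
The empty set is not sufficient: P1 (N3 <- N1 -> N7) has no collider blocking it and no conditioned non-collider, so it is open.
Try {N1, N4}:
  P1: blocked at fork node N1 ∈ conditioning set.
  P2: blocked at fork node N1 ∈ conditioning set.
  P3: blocked at fork node N4 ∈ conditioning set.
  P4: blocked at fork node N4 ∈ conditioning set.
{N1, N4} contains no descendant of N3 and blocks every backdoor path.
Every element of {N1, N4} is needed (dropping N1 leaves P1 open; dropping N4 leaves P3 open), so no proper subset is valid.
Among all size-2 subsets of the eligible variables, only {N1, N4} blocks every backdoor path, so it is the unique smallest valid adjustment set.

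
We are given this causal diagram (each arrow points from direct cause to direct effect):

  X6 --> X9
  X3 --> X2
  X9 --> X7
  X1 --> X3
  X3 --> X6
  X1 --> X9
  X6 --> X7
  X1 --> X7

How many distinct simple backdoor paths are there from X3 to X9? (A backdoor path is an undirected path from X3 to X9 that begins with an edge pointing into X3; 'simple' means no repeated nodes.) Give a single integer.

A backdoor path from X3 to X9 is any simple undirected path whose first edge points into X3 (i.e. leaves X3 via a parent).
Parents of X3: {X1}.
Enumerating:
  P1: X3 <- X1 -> X9
  P2: X3 <- X1 -> X7 <- X6 -> X9
  P3: X3 <- X1 -> X7 <- X9
That exhausts the simple backdoor paths. Count: 3.

3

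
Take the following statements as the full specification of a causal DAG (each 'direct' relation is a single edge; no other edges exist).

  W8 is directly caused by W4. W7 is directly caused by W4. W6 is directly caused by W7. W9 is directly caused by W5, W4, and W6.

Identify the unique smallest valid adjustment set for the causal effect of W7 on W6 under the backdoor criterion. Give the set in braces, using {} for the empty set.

Variables eligible for adjustment (non-descendants of W7, excluding W7 and W6): {W4, W5, W8}.
Backdoor paths from W7 to W6:
  P1: W7 <- W4 -> W9 <- W6
Each backdoor path contains an unconditioned collider, so every path is already blocked with the empty conditioning set:
  P1: blocked at collider W9 (neither it nor any descendant is in the conditioning set).
The empty set is therefore the unique smallest valid set.

{}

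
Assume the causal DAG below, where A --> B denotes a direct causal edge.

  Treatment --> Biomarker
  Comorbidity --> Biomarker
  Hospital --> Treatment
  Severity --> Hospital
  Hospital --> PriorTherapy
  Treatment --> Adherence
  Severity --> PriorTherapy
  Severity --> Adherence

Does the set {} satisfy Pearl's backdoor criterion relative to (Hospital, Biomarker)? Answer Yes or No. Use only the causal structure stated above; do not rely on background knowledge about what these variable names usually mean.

Backdoor paths from Hospital to Biomarker (paths whose first edge points into Hospital):
  P1: Hospital <- Severity -> Adherence <- Treatment -> Biomarker
Condition 1 (no descendant of Hospital in the set): holds — descendants of Hospital are {Adherence, Biomarker, PriorTherapy, Treatment}; none are in {}.
Condition 2 (every backdoor path blocked by {}):
  P1: blocked at collider Adherence (neither it nor any descendant is in the conditioning set).
{} satisfies the backdoor criterion.

Yes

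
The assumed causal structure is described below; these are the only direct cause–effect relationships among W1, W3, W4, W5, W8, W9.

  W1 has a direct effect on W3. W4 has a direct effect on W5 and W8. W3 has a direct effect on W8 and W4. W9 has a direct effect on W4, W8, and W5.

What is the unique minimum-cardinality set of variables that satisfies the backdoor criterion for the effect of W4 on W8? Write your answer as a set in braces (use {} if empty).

{W3, W9}

Variables eligible for adjustment (non-descendants of W4, excluding W4 and W8): {W1, W3, W9}.
Backdoor paths from W4 to W8:
  P1: W4 <- W9 -> W8
  P2: W4 <- W3 -> W8
The empty set is not sufficient: P1 (W4 <- W9 -> W8) has no collider blocking it and no conditioned non-collider, so it is open.
Try {W3, W9}:
  P1: blocked at fork node W9 ∈ conditioning set.
  P2: blocked at fork node W3 ∈ conditioning set.
{W3, W9} contains no descendant of W4 and blocks every backdoor path.
Every element of {W3, W9} is needed (dropping W3 leaves P2 open; dropping W9 leaves P1 open), so no proper subset is valid.
Among all size-2 subsets of the eligible variables, only {W3, W9} blocks every backdoor path, so it is the unique smallest valid adjustment set.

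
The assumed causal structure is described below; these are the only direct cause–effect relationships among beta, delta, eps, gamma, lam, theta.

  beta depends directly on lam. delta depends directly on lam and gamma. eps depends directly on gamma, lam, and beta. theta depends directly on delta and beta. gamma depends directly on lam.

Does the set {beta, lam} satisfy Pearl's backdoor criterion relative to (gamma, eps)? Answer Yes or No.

Backdoor paths from gamma to eps (paths whose first edge points into gamma):
  P1: gamma <- lam -> beta -> eps
  P2: gamma <- lam -> eps
  P3: gamma <- lam -> delta -> theta <- beta -> eps
Condition 1 (no descendant of gamma in the set): holds — descendants of gamma are {delta, eps, theta}; none are in {beta, lam}.
Condition 2 (every backdoor path blocked by {beta, lam}):
  P1: blocked at fork node lam ∈ conditioning set.
  P2: blocked at fork node lam ∈ conditioning set.
  P3: blocked at fork node lam ∈ conditioning set.
{beta, lam} satisfies the backdoor criterion.

Yes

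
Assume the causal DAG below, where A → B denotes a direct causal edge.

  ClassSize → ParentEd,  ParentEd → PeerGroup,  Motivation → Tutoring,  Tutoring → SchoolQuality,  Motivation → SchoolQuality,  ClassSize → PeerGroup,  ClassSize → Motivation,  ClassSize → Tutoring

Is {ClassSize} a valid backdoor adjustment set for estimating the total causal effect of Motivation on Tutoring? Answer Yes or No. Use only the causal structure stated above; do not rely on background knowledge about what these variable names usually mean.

Backdoor paths from Motivation to Tutoring (paths whose first edge points into Motivation):
  P1: Motivation <- ClassSize -> Tutoring
Condition 1 (no descendant of Motivation in the set): holds — descendants of Motivation are {SchoolQuality, Tutoring}; none are in {ClassSize}.
Condition 2 (every backdoor path blocked by {ClassSize}):
  P1: blocked at fork node ClassSize ∈ conditioning set.
{ClassSize} satisfies the backdoor criterion.

Yes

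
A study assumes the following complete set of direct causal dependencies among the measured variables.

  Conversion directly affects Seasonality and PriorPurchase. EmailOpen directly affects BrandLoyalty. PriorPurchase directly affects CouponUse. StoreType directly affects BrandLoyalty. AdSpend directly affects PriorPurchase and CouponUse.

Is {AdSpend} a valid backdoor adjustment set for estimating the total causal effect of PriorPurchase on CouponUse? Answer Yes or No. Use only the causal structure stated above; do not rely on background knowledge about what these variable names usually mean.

Backdoor paths from PriorPurchase to CouponUse (paths whose first edge points into PriorPurchase):
  P1: PriorPurchase <- AdSpend -> CouponUse
Condition 1 (no descendant of PriorPurchase in the set): holds — descendants of PriorPurchase are {CouponUse}; none are in {AdSpend}.
Condition 2 (every backdoor path blocked by {AdSpend}):
  P1: blocked at fork node AdSpend ∈ conditioning set.
{AdSpend} satisfies the backdoor criterion.

Yes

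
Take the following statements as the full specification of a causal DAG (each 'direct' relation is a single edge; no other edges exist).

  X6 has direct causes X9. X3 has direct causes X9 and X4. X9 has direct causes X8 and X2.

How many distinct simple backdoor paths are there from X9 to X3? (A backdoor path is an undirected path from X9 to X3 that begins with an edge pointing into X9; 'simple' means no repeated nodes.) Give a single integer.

0

A backdoor path from X9 to X3 is any simple undirected path whose first edge points into X9 (i.e. leaves X9 via a parent).
Parents of X9: {X2, X8}.
No simple path from any parent of X9 reaches X3 without revisiting X9, so there are no backdoor paths.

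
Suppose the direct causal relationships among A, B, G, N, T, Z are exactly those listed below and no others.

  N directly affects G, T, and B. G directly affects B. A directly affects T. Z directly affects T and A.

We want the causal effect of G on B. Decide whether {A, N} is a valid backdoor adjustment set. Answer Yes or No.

Backdoor paths from G to B (paths whose first edge points into G):
  P1: G <- N -> B
Condition 1 (no descendant of G in the set): holds — descendants of G are {B}; none are in {A, N}.
Condition 2 (every backdoor path blocked by {A, N}):
  P1: blocked at fork node N ∈ conditioning set.
{A, N} satisfies the backdoor criterion.

Yes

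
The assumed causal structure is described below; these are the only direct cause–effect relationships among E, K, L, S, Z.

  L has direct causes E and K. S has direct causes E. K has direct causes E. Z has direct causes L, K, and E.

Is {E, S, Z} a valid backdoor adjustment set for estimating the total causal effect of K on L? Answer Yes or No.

No

Backdoor paths from K to L (paths whose first edge points into K):
  P1: K <- E -> L
  P2: K <- E -> Z <- L
Condition 1 (no descendant of K in the set): FAILS — Z is a descendant of K.
Condition 2 (every backdoor path blocked by {E, S, Z}):
  P1: blocked at fork node E ∈ conditioning set.
  P2: blocked at fork node E ∈ conditioning set.
{E, S, Z} does not satisfy the backdoor criterion.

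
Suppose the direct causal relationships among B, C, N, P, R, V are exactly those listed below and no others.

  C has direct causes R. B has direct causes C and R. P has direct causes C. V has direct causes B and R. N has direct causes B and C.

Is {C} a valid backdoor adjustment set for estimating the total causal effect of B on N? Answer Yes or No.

Backdoor paths from B to N (paths whose first edge points into B):
  P1: B <- R -> C -> N
  P2: B <- C -> N
Condition 1 (no descendant of B in the set): holds — descendants of B are {N, V}; none are in {C}.
Condition 2 (every backdoor path blocked by {C}):
  P1: blocked at chain node C ∈ conditioning set.
  P2: blocked at fork node C ∈ conditioning set.
{C} satisfies the backdoor criterion.

Yes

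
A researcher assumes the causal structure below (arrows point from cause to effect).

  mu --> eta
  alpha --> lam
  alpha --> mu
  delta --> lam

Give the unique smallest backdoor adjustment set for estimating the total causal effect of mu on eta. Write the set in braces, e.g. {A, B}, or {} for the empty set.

Variables eligible for adjustment (non-descendants of mu, excluding mu and eta): {alpha, delta, lam}.
Backdoor paths from mu to eta:
  (none)
With no backdoor paths the empty set already satisfies the criterion, and it is trivially minimal.

{}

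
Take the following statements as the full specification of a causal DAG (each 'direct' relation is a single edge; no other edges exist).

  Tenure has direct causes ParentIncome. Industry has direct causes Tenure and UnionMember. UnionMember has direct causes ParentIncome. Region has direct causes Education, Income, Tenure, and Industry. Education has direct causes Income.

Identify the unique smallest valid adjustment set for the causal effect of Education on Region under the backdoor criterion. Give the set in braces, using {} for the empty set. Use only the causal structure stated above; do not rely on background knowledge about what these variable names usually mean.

Variables eligible for adjustment (non-descendants of Education, excluding Education and Region): {Income, Industry, ParentIncome, Tenure, UnionMember}.
Backdoor paths from Education to Region:
  P1: Education <- Income -> Region
The empty set is not sufficient: P1 (Education <- Income -> Region) has no collider blocking it and no conditioned non-collider, so it is open.
Try {Income}:
  P1: blocked at fork node Income ∈ conditioning set.
{Income} contains no descendant of Education and blocks every backdoor path.
No other singleton works — e.g. {ParentIncome} leaves P1 open — so {Income} is the unique smallest valid adjustment set.

{Income}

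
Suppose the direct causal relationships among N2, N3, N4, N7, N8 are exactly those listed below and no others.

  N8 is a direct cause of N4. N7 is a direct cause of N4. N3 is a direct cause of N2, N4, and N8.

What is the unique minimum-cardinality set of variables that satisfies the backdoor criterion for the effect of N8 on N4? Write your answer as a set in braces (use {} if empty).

Variables eligible for adjustment (non-descendants of N8, excluding N8 and N4): {N2, N3, N7}.
Backdoor paths from N8 to N4:
  P1: N8 <- N3 -> N4
The empty set is not sufficient: P1 (N8 <- N3 -> N4) has no collider blocking it and no conditioned non-collider, so it is open.
Try {N3}:
  P1: blocked at fork node N3 ∈ conditioning set.
{N3} contains no descendant of N8 and blocks every backdoor path.
No other singleton works — e.g. {N2} leaves P1 open — so {N3} is the unique smallest valid adjustment set.

{N3}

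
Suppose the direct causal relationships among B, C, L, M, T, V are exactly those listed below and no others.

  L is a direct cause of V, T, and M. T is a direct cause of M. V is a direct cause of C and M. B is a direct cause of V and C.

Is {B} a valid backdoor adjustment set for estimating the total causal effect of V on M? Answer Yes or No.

No

Backdoor paths from V to M (paths whose first edge points into V):
  P1: V <- L -> T -> M
  P2: V <- L -> M
Condition 1 (no descendant of V in the set): holds — descendants of V are {C, M}; none are in {B}.
Condition 2 (every backdoor path blocked by {B}):
  P1: open — no interior node is in the conditioning set.
  P2: open — no interior node is in the conditioning set.
{B} does not satisfy the backdoor criterion.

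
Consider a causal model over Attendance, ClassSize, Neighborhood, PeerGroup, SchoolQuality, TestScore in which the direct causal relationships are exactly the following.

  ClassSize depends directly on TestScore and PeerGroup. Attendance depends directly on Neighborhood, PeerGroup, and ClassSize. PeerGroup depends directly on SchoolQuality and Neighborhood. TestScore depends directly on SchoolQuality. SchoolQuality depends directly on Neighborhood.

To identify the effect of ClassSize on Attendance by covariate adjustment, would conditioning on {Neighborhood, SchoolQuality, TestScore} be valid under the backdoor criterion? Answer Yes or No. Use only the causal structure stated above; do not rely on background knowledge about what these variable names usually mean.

Backdoor paths from ClassSize to Attendance (paths whose first edge points into ClassSize):
  P1: ClassSize <- TestScore <- SchoolQuality <- Neighborhood -> PeerGroup -> Attendance
  P2: ClassSize <- TestScore <- SchoolQuality <- Neighborhood -> Attendance
  P3: ClassSize <- TestScore <- SchoolQuality -> PeerGroup <- Neighborhood -> Attendance
  P4: ClassSize <- TestScore <- SchoolQuality -> PeerGroup -> Attendance
  P5: ClassSize <- PeerGroup <- Neighborhood -> Attendance
  P6: ClassSize <- PeerGroup <- SchoolQuality <- Neighborhood -> Attendance
  P7: ClassSize <- PeerGroup -> Attendance
Condition 1 (no descendant of ClassSize in the set): holds — descendants of ClassSize are {Attendance}; none are in {Neighborhood, SchoolQuality, TestScore}.
Condition 2 (every backdoor path blocked by {Neighborhood, SchoolQuality, TestScore}):
  P1: blocked at chain node TestScore ∈ conditioning set.
  P2: blocked at chain node TestScore ∈ conditioning set.
  P3: blocked at chain node TestScore ∈ conditioning set.
  P4: blocked at chain node TestScore ∈ conditioning set.
  P5: blocked at fork node Neighborhood ∈ conditioning set.
  P6: blocked at chain node SchoolQuality ∈ conditioning set.
  P7: open — no interior node is in the conditioning set.
{Neighborhood, SchoolQuality, TestScore} does not satisfy the backdoor criterion.

No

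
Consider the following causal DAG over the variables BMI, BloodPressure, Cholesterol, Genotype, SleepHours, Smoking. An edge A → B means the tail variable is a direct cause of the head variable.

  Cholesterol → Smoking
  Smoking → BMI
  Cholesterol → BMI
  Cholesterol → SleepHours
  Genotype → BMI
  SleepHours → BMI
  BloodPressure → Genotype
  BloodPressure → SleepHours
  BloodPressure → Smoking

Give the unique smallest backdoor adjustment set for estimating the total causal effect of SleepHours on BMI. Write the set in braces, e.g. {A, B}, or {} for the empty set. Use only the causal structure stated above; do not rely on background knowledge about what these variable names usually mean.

{BloodPressure, Cholesterol}

Variables eligible for adjustment (non-descendants of SleepHours, excluding SleepHours and BMI): {BloodPressure, Cholesterol, Genotype, Smoking}.
Backdoor paths from SleepHours to BMI:
  P1: SleepHours <- BloodPressure -> Genotype -> BMI
  P2: SleepHours <- BloodPressure -> Smoking <- Cholesterol -> BMI
  P3: SleepHours <- BloodPressure -> Smoking -> BMI
  P4: SleepHours <- Cholesterol -> Smoking <- BloodPressure -> Genotype -> BMI
  P5: SleepHours <- Cholesterol -> Smoking -> BMI
  P6: SleepHours <- Cholesterol -> BMI
The empty set is not sufficient: P1 (SleepHours <- BloodPressure -> Genotype -> BMI) has no collider blocking it and no conditioned non-collider, so it is open.
Try {BloodPressure, Cholesterol}:
  P1: blocked at fork node BloodPressure ∈ conditioning set.
  P2: blocked at fork node BloodPressure ∈ conditioning set.
  P3: blocked at fork node BloodPressure ∈ conditioning set.
  P4: blocked at fork node Cholesterol ∈ conditioning set.
  P5: blocked at fork node Cholesterol ∈ conditioning set.
  P6: blocked at fork node Cholesterol ∈ conditioning set.
{BloodPressure, Cholesterol} contains no descendant of SleepHours and blocks every backdoor path.
Every element of {BloodPressure, Cholesterol} is needed (dropping BloodPressure leaves P1 open; dropping Cholesterol leaves P5 open), so no proper subset is valid.
Among all size-2 subsets of the eligible variables, only {BloodPressure, Cholesterol} blocks every backdoor path, so it is the unique smallest valid adjustment set.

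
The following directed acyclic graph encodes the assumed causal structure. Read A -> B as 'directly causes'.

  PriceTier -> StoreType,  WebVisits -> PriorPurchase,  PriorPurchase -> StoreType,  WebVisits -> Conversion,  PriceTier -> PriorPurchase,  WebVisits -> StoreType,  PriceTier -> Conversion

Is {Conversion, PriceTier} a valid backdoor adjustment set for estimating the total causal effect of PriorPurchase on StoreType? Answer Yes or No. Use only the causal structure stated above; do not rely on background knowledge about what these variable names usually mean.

No

Backdoor paths from PriorPurchase to StoreType (paths whose first edge points into PriorPurchase):
  P1: PriorPurchase <- PriceTier -> Conversion <- WebVisits -> StoreType
  P2: PriorPurchase <- PriceTier -> StoreType
  P3: PriorPurchase <- WebVisits -> Conversion <- PriceTier -> StoreType
  P4: PriorPurchase <- WebVisits -> StoreType
Condition 1 (no descendant of PriorPurchase in the set): holds — descendants of PriorPurchase are {StoreType}; none are in {Conversion, PriceTier}.
Condition 2 (every backdoor path blocked by {Conversion, PriceTier}):
  P1: blocked at fork node PriceTier ∈ conditioning set.
  P2: blocked at fork node PriceTier ∈ conditioning set.
  P3: blocked at fork node PriceTier ∈ conditioning set.
  P4: open — no interior node is in the conditioning set.
{Conversion, PriceTier} does not satisfy the backdoor criterion.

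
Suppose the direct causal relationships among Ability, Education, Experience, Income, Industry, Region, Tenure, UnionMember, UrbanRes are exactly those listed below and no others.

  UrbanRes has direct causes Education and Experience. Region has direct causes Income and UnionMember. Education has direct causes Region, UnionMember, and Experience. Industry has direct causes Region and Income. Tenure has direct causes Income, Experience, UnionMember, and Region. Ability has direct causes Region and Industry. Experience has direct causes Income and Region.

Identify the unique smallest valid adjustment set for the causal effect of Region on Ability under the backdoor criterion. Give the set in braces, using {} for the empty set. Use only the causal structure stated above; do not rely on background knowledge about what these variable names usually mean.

Variables eligible for adjustment (non-descendants of Region, excluding Region and Ability): {Income, UnionMember}.
Backdoor paths from Region to Ability:
  P1: Region <- UnionMember -> Education <- Experience <- Income -> Industry -> Ability
  P2: Region <- UnionMember -> Education <- Experience -> Tenure <- Income -> Industry -> Ability
  P3: Region <- UnionMember -> Education -> UrbanRes <- Experience <- Income -> Industry -> Ability
  P4: Region <- UnionMember -> Education -> UrbanRes <- Experience -> Tenure <- Income -> Industry -> Ability
  P5: Region <- UnionMember -> Tenure <- Income -> Industry -> Ability
  P6: Region <- UnionMember -> Tenure <- Experience <- Income -> Industry -> Ability
  P7: Region <- Income -> Industry -> Ability
The empty set is not sufficient: P7 (Region <- Income -> Industry -> Ability) has no collider blocking it and no conditioned non-collider, so it is open.
Try {Income}:
  P1: blocked at collider Education (neither it nor any descendant is in the conditioning set).
  P2: blocked at collider Education (neither it nor any descendant is in the conditioning set).
  P3: blocked at collider UrbanRes (neither it nor any descendant is in the conditioning set).
  P4: blocked at collider UrbanRes (neither it nor any descendant is in the conditioning set).
  P5: blocked at collider Tenure (neither it nor any descendant is in the conditioning set).
  P6: blocked at collider Tenure (neither it nor any descendant is in the conditioning set).
  P7: blocked at fork node Income ∈ conditioning set.
{Income} contains no descendant of Region and blocks every backdoor path.
No other singleton works — e.g. {UnionMember} leaves P7 open — so {Income} is the unique smallest valid adjustment set.

{Income}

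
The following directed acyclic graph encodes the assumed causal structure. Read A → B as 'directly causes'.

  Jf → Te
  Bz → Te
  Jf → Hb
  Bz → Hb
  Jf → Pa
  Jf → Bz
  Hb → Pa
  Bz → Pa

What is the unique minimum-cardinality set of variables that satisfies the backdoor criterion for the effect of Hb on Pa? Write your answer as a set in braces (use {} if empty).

Variables eligible for adjustment (non-descendants of Hb, excluding Hb and Pa): {Bz, Jf, Te}.
Backdoor paths from Hb to Pa:
  P1: Hb <- Jf -> Bz -> Pa
  P2: Hb <- Jf -> Te <- Bz -> Pa
  P3: Hb <- Jf -> Pa
  P4: Hb <- Bz <- Jf -> Pa
  P5: Hb <- Bz -> Te <- Jf -> Pa
  P6: Hb <- Bz -> Pa
The empty set is not sufficient: P1 (Hb <- Jf -> Bz -> Pa) has no collider blocking it and no conditioned non-collider, so it is open.
Try {Bz, Jf}:
  P1: blocked at fork node Jf ∈ conditioning set.
  P2: blocked at fork node Jf ∈ conditioning set.
  P3: blocked at fork node Jf ∈ conditioning set.
  P4: blocked at chain node Bz ∈ conditioning set.
  P5: blocked at fork node Bz ∈ conditioning set.
  P6: blocked at fork node Bz ∈ conditioning set.
{Bz, Jf} contains no descendant of Hb and blocks every backdoor path.
Every element of {Bz, Jf} is needed (dropping Bz leaves P6 open; dropping Jf leaves P3 open), so no proper subset is valid.
Among all size-2 subsets of the eligible variables, only {Bz, Jf} blocks every backdoor path, so it is the unique smallest valid adjustment set.

{Bz, Jf}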